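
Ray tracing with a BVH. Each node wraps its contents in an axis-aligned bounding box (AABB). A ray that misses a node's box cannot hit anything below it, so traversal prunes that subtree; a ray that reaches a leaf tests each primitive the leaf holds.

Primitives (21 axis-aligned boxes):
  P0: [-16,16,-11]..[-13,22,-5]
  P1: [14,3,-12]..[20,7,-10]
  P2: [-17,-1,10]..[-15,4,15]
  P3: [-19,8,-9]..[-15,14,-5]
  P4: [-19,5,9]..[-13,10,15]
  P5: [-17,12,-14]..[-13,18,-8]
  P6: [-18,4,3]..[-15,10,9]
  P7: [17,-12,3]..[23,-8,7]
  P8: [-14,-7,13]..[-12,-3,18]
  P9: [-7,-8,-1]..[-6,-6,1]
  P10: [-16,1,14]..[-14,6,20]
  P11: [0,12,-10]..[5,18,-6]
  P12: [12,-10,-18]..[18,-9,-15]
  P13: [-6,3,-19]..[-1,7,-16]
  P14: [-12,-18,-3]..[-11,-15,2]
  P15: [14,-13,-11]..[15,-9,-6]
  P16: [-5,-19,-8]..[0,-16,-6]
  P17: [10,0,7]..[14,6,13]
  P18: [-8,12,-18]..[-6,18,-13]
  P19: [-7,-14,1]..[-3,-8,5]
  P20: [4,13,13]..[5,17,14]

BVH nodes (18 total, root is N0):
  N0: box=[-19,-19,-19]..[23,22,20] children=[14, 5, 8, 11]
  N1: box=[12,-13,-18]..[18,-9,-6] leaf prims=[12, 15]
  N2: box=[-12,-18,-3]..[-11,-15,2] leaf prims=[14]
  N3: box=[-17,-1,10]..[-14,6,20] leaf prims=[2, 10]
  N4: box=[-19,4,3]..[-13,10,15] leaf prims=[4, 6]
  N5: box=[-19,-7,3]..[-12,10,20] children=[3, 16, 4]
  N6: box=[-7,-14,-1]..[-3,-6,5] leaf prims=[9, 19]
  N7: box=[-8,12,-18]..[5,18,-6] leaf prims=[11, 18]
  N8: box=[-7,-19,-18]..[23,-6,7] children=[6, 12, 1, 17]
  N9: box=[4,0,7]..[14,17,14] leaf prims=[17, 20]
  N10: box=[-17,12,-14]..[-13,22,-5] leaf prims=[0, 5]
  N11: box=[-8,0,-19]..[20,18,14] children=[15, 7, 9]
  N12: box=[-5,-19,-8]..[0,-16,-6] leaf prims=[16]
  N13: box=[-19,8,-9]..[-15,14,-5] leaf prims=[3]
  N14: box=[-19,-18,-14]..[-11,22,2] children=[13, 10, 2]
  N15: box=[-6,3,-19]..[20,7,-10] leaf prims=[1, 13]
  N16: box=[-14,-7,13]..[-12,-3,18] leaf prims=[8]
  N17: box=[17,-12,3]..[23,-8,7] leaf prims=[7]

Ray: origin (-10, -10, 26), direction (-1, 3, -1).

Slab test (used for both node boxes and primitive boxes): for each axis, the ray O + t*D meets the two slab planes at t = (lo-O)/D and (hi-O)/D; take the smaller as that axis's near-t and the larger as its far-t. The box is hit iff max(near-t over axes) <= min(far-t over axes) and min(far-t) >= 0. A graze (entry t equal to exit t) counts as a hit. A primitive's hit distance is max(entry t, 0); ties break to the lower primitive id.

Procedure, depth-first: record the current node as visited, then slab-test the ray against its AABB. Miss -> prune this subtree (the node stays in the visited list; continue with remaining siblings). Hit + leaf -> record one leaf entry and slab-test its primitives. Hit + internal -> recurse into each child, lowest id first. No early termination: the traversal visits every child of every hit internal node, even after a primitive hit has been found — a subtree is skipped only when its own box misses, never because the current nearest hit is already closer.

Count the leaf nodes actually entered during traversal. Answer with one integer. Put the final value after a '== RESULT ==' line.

Walk:
N0 x:[-33,9] y:[-3,32/3] z:[6,45] -> hit [6,9], descend [5, 8, 11, 14]
  N5 x:[2,9] y:[1,20/3] z:[6,23] -> hit [6,20/3], descend [3, 4, 16]
    N3 x:[4,7] y:[3,16/3] z:[6,16] -> miss, prune
    N4 x:[3,9] y:[14/3,20/3] z:[11,23] -> miss, prune
    N16 x:[2,4] y:[1,7/3] z:[8,13] -> miss, prune
  N8 x:[-33,-3] y:[-3,4/3] z:[19,44] -> miss, prune
  N11 x:[-30,-2] y:[10/3,28/3] z:[12,45] -> miss, prune
  N14 x:[1,9] y:[-8/3,32/3] z:[24,40] -> miss, prune

order=[0, 5, 3, 4, 16, 8, 11, 14]  |boxes|=8  |leaves|=0  hit=miss

== RESULT ==
0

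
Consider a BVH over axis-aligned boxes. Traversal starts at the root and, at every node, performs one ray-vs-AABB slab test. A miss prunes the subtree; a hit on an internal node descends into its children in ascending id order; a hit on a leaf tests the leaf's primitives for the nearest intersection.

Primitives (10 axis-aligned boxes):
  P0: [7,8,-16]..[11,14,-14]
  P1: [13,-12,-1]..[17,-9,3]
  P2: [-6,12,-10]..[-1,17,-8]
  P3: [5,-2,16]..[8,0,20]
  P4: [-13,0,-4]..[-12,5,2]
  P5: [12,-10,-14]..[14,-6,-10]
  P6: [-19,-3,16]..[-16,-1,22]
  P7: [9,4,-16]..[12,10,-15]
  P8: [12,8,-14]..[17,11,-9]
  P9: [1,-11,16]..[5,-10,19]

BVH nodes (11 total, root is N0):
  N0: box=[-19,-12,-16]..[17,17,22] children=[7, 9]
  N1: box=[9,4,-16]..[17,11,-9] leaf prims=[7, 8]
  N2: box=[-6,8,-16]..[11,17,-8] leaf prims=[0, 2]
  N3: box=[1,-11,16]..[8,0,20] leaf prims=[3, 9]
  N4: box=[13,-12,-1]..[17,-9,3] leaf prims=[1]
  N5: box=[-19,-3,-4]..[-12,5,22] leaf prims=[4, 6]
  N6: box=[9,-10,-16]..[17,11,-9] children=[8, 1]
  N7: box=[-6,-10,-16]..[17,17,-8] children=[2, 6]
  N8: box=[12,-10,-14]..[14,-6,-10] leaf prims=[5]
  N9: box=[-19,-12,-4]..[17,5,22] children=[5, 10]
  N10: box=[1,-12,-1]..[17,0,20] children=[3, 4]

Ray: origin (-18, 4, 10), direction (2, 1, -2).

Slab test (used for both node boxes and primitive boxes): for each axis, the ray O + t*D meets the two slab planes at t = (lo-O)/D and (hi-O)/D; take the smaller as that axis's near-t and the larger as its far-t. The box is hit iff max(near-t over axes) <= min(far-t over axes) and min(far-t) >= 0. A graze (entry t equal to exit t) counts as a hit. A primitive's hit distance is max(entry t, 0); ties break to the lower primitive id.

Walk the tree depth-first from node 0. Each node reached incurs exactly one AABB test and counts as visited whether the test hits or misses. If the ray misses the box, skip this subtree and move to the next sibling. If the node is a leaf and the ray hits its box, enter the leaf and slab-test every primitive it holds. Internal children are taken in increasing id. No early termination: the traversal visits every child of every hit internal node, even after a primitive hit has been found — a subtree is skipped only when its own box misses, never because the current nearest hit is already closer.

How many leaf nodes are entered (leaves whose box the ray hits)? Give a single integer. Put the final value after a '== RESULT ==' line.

Traverse from the root:
N0 x:[-1/2,35/2] y:[-16,13] z:[-6,13] -> hit [-1/2,13], descend [7, 9]
  N7 x:[6,35/2] y:[-14,13] z:[9,13] -> hit [9,13], descend [2, 6]
    N2 x:[6,29/2] y:[4,13] z:[9,13] -> hit [9,13] leaf, test {P0(miss), P2(miss)}
    N6 x:[27/2,35/2] y:[-14,7] z:[19/2,13] -> miss, prune
  N9 x:[-1/2,35/2] y:[-16,1] z:[-6,7] -> hit [-1/2,1], descend [5, 10]
    N5 x:[-1/2,3] y:[-7,1] z:[-6,7] -> hit [-1/2,1] leaf, test {P4(miss), P6(miss)}
    N10 x:[19/2,35/2] y:[-16,-4] z:[-5,11/2] -> miss, prune

Visited [0, 7, 2, 6, 9, 5, 10]. Tests: 7 box, 2 leaf. Nearest: miss.

== RESULT ==
2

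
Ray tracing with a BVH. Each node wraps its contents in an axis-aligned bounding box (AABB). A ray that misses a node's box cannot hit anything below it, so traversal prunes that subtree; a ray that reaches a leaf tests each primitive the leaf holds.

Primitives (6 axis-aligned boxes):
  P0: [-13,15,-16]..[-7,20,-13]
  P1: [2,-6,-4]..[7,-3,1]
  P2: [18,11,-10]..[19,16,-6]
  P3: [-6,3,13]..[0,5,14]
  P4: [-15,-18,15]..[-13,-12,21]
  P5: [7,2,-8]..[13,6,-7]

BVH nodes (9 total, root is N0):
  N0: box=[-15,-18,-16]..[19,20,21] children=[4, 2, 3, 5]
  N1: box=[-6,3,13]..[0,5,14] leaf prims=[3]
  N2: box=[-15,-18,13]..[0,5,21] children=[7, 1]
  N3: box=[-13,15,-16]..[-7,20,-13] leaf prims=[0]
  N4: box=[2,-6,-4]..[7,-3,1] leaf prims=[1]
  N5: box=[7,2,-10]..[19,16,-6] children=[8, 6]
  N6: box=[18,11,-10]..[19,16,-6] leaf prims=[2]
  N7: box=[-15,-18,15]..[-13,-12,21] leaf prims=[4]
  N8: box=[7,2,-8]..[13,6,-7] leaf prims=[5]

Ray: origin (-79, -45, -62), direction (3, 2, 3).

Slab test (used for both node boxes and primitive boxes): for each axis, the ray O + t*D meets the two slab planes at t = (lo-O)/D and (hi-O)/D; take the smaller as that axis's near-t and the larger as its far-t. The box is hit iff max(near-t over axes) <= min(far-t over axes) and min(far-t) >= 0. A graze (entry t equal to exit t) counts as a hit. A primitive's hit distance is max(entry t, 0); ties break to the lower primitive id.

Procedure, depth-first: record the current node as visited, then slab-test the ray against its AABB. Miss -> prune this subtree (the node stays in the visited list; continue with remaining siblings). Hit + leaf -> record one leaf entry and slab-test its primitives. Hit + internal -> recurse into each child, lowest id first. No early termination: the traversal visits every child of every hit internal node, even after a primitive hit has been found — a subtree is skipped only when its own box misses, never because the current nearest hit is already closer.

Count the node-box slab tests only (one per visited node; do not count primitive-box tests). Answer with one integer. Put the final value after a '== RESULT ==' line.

Walk:
N0 x:[64/3,98/3] y:[27/2,65/2] z:[46/3,83/3] -> hit [64/3,83/3], descend [2, 3, 4, 5]
  N2 x:[64/3,79/3] y:[27/2,25] z:[25,83/3] -> hit [25,25], descend [1, 7]
    N1 x:[73/3,79/3] y:[24,25] z:[25,76/3] -> hit [25,25] leaf, test {P3@t=25}
    N7 x:[64/3,22] y:[27/2,33/2] z:[77/3,83/3] -> miss, prune
  N3 x:[22,24] y:[30,65/2] z:[46/3,49/3] -> miss, prune
  N4 x:[27,86/3] y:[39/2,21] z:[58/3,21] -> miss, prune
  N5 x:[86/3,98/3] y:[47/2,61/2] z:[52/3,56/3] -> miss, prune

7 AABB tests over nodes [0, 2, 1, 7, 3, 4, 5]; 1 leaf entered; closest P3.

== RESULT ==
7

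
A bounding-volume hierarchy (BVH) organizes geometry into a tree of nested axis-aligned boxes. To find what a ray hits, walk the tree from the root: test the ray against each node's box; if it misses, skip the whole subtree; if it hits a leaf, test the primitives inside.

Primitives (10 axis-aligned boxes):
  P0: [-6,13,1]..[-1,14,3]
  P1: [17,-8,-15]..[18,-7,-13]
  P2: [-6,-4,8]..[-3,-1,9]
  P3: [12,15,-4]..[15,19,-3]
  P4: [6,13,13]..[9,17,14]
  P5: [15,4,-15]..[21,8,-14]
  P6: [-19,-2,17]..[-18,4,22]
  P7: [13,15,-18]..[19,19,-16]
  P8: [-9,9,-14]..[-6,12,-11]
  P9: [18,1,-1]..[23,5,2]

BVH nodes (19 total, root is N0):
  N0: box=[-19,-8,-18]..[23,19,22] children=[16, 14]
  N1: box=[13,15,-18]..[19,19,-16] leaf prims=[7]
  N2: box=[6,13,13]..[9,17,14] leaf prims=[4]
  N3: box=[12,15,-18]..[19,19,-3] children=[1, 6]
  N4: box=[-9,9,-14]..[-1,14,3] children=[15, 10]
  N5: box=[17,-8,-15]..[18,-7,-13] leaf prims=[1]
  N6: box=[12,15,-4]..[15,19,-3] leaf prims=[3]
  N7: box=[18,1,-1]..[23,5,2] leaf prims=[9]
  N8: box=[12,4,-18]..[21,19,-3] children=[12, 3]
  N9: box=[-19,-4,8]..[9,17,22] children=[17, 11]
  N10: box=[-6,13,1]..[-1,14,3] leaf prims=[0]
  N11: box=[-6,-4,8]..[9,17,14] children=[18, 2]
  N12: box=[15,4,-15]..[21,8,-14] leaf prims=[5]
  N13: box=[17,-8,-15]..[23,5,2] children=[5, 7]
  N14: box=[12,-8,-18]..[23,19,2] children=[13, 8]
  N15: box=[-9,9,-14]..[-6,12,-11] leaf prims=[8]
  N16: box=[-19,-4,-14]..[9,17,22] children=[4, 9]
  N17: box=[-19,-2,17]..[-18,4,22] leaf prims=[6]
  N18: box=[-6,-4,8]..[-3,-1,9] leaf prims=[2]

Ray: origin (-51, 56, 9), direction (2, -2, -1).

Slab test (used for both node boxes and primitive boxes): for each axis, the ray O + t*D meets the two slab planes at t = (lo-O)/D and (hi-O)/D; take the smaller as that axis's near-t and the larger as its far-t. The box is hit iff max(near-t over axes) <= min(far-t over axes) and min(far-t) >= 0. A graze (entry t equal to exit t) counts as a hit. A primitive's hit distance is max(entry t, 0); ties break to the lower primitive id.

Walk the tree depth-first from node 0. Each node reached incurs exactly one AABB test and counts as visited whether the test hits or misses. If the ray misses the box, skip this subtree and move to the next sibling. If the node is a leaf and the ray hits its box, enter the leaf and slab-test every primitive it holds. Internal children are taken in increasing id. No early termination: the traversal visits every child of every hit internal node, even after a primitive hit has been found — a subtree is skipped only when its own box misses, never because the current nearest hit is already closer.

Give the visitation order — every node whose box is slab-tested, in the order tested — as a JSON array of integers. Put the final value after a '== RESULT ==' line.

Walk:
N0 x:[16,37] y:[37/2,32] z:[-13,27] -> hit [37/2,27], descend [14, 16]
  N14 x:[63/2,37] y:[37/2,32] z:[7,27] -> miss, prune
  N16 x:[16,30] y:[39/2,30] z:[-13,23] -> hit [39/2,23], descend [4, 9]
    N4 x:[21,25] y:[21,47/2] z:[6,23] -> hit [21,23], descend [10, 15]
      N10 x:[45/2,25] y:[21,43/2] z:[6,8] -> miss, prune
      N15 x:[21,45/2] y:[22,47/2] z:[20,23] -> hit [22,45/2] leaf, test {P8@t=22}
    N9 x:[16,30] y:[39/2,30] z:[-13,1] -> miss, prune

order=[0, 14, 16, 4, 10, 15, 9]  |boxes|=7  |leaves|=1  hit=P8

== RESULT ==
[0, 14, 16, 4, 10, 15, 9]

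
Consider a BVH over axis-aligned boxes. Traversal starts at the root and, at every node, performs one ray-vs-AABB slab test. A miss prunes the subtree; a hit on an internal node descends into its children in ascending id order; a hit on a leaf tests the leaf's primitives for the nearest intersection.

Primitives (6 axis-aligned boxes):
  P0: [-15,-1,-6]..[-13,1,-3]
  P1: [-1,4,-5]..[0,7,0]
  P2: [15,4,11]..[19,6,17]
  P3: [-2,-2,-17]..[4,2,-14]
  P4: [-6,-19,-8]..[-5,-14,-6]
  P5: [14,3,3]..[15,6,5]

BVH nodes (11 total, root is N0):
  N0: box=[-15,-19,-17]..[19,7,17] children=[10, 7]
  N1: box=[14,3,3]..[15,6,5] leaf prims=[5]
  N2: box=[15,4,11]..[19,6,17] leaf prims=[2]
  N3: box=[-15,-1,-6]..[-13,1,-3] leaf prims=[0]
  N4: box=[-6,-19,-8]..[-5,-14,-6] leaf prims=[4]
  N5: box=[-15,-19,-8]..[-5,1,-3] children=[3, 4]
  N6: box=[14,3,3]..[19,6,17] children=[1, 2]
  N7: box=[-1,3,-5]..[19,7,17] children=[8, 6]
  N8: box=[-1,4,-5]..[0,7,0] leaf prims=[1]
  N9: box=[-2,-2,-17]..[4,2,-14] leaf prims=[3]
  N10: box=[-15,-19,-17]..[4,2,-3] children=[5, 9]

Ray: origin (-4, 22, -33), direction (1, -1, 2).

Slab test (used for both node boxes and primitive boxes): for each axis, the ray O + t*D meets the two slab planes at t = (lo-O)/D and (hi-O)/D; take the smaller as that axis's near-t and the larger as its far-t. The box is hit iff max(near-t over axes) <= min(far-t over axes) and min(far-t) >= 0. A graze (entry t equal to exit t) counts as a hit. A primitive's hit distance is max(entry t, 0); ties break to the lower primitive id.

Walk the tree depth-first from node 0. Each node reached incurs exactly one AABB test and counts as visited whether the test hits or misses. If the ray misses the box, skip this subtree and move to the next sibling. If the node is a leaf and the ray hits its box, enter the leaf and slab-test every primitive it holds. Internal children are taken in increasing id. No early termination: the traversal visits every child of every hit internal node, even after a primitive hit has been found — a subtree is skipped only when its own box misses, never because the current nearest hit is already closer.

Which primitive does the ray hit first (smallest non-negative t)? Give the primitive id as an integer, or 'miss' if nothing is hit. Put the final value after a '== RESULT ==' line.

Walk:
N0 x:[-11,23] y:[15,41] z:[8,25] -> hit [15,23], descend [7, 10]
  N7 x:[3,23] y:[15,19] z:[14,25] -> hit [15,19], descend [6, 8]
    N6 x:[18,23] y:[16,19] z:[18,25] -> hit [18,19], descend [1, 2]
      N1 x:[18,19] y:[16,19] z:[18,19] -> hit [18,19] leaf, test {P5@t=18}
      N2 x:[19,23] y:[16,18] z:[22,25] -> miss, prune
    N8 x:[3,4] y:[15,18] z:[14,33/2] -> miss, prune
  N10 x:[-11,8] y:[20,41] z:[8,15] -> miss, prune

Summary -> nodes [0, 7, 6, 1, 2, 8, 10]; box-tests=7; leaf-entries=1; first=P5

== RESULT ==
5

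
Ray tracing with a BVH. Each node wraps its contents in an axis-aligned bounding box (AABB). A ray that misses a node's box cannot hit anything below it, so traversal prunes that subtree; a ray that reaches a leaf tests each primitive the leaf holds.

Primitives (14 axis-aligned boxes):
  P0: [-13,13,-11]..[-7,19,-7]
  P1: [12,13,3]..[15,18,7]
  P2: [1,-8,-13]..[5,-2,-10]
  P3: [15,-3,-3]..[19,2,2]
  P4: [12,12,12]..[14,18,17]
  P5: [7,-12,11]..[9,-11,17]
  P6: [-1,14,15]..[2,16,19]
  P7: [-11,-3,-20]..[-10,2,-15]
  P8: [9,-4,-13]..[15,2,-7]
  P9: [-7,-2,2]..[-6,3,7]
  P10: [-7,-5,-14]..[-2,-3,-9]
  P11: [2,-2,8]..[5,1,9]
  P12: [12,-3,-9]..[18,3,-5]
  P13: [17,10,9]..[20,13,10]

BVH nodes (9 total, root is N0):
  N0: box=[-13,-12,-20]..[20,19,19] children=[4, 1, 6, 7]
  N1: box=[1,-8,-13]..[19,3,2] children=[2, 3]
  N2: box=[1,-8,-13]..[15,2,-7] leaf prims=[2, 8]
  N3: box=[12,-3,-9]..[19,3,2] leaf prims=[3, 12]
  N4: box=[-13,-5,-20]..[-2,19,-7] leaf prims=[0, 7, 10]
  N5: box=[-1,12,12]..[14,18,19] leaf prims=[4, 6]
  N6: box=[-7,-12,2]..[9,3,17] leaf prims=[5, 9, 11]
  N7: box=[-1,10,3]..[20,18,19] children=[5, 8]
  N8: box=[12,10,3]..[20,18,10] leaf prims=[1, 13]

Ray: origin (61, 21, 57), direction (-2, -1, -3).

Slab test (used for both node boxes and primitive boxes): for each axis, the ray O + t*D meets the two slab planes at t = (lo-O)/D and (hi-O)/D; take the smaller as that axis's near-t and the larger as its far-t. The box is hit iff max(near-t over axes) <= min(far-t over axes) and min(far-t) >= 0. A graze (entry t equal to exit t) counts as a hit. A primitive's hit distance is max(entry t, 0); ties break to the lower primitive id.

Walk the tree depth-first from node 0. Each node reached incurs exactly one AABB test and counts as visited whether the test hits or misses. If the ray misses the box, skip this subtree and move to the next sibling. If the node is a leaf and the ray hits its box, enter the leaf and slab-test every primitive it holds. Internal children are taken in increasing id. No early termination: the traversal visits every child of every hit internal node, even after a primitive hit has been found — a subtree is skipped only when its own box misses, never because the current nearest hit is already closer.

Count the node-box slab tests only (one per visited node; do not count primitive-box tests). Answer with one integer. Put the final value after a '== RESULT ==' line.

Walk:
N0 x:[41/2,37] y:[2,33] z:[38/3,77/3] -> hit [41/2,77/3], descend [1, 4, 6, 7]
  N1 x:[21,30] y:[18,29] z:[55/3,70/3] -> hit [21,70/3], descend [2, 3]
    N2 x:[23,30] y:[19,29] z:[64/3,70/3] -> hit [23,70/3] leaf, test {P2(miss), P8@t=23}
    N3 x:[21,49/2] y:[18,24] z:[55/3,22] -> hit [21,22] leaf, test {P3(miss), P12@t=43/2}
  N4 x:[63/2,37] y:[2,26] z:[64/3,77/3] -> miss, prune
  N6 x:[26,34] y:[18,33] z:[40/3,55/3] -> miss, prune
  N7 x:[41/2,31] y:[3,11] z:[38/3,18] -> miss, prune

7 AABB tests over nodes [0, 1, 2, 3, 4, 6, 7]; 2 leaves entered; closest P12.

== RESULT ==
7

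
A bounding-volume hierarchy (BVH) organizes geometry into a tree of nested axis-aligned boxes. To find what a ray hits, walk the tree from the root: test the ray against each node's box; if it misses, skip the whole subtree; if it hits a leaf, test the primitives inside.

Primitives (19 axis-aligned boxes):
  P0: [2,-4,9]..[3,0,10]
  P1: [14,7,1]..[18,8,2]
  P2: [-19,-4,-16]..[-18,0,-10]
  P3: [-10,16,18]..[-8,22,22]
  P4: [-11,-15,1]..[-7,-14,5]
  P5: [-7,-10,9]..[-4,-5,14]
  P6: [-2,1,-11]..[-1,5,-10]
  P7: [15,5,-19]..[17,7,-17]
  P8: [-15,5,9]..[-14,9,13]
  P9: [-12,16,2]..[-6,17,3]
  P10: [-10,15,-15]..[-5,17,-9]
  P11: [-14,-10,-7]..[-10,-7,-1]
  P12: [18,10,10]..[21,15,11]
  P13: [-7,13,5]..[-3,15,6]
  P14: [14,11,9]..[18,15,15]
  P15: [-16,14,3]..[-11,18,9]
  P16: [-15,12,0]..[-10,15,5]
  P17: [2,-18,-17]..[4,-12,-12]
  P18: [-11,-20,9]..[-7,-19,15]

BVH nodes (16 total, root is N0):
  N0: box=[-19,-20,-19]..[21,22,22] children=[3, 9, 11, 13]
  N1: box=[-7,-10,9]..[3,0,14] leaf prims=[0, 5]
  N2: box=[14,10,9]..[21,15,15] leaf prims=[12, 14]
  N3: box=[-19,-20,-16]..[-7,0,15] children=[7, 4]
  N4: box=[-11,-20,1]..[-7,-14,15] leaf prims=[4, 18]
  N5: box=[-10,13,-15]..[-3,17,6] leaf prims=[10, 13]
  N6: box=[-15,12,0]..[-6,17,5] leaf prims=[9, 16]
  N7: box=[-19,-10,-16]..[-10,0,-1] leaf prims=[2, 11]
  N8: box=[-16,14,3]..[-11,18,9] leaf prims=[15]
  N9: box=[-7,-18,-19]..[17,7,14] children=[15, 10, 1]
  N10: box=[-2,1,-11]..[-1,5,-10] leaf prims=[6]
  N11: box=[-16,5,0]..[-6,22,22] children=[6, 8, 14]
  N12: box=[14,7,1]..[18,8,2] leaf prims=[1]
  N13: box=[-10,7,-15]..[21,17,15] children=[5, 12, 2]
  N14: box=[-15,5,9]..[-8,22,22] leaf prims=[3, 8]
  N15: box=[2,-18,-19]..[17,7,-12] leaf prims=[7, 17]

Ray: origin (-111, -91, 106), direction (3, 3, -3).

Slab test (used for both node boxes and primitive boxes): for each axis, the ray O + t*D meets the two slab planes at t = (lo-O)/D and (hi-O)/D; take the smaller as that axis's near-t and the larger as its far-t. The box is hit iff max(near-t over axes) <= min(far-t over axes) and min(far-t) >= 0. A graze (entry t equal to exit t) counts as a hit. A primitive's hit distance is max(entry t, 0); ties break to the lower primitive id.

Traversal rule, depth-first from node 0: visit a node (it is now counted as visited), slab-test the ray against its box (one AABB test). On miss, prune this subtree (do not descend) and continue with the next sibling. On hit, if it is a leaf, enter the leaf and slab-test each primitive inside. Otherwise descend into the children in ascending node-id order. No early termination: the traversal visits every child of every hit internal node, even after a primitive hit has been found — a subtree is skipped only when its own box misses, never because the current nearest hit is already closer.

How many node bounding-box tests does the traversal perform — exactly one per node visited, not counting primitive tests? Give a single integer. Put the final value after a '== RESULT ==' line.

Trace the traversal:
N0 x:[92/3,44] y:[71/3,113/3] z:[28,125/3] -> hit [92/3,113/3], descend [3, 9, 11, 13]
  N3 x:[92/3,104/3] y:[71/3,91/3] z:[91/3,122/3] -> miss, prune
  N9 x:[104/3,128/3] y:[73/3,98/3] z:[92/3,125/3] -> miss, prune
  N11 x:[95/3,35] y:[32,113/3] z:[28,106/3] -> hit [32,35], descend [6, 8, 14]
    N6 x:[32,35] y:[103/3,36] z:[101/3,106/3] -> hit [103/3,35] leaf, test {P9(miss), P16(miss)}
    N8 x:[95/3,100/3] y:[35,109/3] z:[97/3,103/3] -> miss, prune
    N14 x:[32,103/3] y:[32,113/3] z:[28,97/3] -> hit [32,97/3] leaf, test {P3(miss), P8@t=32}
  N13 x:[101/3,44] y:[98/3,36] z:[91/3,121/3] -> hit [101/3,36], descend [2, 5, 12]
    N2 x:[125/3,44] y:[101/3,106/3] z:[91/3,97/3] -> miss, prune
    N5 x:[101/3,36] y:[104/3,36] z:[100/3,121/3] -> hit [104/3,36] leaf, test {P10(miss), P13(miss)}
    N12 x:[125/3,43] y:[98/3,33] z:[104/3,35] -> miss, prune

11 AABB tests over nodes [0, 3, 9, 11, 6, 8, 14, 13, 2, 5, 12]; 3 leaves entered; closest P8.

== RESULT ==
11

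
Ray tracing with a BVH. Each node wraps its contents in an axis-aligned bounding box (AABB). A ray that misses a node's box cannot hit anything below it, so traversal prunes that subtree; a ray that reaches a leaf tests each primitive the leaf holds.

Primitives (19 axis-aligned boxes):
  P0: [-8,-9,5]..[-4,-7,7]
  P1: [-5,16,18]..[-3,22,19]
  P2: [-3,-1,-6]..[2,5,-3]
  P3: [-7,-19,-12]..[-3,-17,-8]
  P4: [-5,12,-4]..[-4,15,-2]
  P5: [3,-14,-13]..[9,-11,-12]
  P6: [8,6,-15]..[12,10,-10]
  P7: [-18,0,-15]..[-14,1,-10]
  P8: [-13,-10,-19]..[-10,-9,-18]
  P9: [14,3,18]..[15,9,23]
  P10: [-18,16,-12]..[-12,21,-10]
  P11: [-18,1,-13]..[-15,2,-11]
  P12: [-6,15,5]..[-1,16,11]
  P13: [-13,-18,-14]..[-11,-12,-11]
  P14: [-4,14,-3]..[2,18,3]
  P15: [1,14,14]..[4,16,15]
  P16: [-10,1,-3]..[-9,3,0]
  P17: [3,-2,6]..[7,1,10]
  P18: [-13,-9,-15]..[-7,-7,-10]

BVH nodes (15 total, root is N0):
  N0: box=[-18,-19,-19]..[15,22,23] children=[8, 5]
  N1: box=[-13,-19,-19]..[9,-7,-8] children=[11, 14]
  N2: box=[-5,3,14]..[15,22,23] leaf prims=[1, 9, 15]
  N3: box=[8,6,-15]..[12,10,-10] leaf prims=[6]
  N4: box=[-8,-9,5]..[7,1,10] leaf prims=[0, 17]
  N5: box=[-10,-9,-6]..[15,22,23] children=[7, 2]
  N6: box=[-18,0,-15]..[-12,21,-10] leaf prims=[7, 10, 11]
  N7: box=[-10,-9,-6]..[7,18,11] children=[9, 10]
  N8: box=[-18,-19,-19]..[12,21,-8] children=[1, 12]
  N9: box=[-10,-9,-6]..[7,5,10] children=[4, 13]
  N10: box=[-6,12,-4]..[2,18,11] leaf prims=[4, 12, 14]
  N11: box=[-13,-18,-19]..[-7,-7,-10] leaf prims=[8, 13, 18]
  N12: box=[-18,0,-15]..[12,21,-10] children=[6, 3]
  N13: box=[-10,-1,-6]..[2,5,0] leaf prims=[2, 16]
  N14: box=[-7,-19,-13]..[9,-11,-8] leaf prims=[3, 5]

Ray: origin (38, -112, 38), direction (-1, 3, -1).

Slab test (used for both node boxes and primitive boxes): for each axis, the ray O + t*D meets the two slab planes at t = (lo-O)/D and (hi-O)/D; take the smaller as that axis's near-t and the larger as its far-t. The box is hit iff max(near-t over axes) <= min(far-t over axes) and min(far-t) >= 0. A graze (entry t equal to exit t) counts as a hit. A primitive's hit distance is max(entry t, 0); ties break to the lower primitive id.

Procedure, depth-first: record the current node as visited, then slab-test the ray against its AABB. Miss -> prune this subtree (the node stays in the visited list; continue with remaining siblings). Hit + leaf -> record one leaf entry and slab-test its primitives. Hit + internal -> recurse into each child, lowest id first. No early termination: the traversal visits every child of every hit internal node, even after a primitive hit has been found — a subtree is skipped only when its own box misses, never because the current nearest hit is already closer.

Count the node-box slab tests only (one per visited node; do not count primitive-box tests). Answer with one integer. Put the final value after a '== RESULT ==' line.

Walk:
N0 x:[23,56] y:[31,134/3] z:[15,57] -> hit [31,134/3], descend [5, 8]
  N5 x:[23,48] y:[103/3,134/3] z:[15,44] -> hit [103/3,44], descend [2, 7]
    N2 x:[23,43] y:[115/3,134/3] z:[15,24] -> miss, prune
    N7 x:[31,48] y:[103/3,130/3] z:[27,44] -> hit [103/3,130/3], descend [9, 10]
      N9 x:[31,48] y:[103/3,39] z:[28,44] -> hit [103/3,39], descend [4, 13]
        N4 x:[31,46] y:[103/3,113/3] z:[28,33] -> miss, prune
        N13 x:[36,48] y:[37,39] z:[38,44] -> hit [38,39] leaf, test {P2(miss), P16(miss)}
      N10 x:[36,44] y:[124/3,130/3] z:[27,42] -> hit [124/3,42] leaf, test {P4@t=42, P12(miss), P14(miss)}
  N8 x:[26,56] y:[31,133/3] z:[46,57] -> miss, prune

order=[0, 5, 2, 7, 9, 4, 13, 10, 8]  |boxes|=9  |leaves|=2  hit=P4

== RESULT ==
9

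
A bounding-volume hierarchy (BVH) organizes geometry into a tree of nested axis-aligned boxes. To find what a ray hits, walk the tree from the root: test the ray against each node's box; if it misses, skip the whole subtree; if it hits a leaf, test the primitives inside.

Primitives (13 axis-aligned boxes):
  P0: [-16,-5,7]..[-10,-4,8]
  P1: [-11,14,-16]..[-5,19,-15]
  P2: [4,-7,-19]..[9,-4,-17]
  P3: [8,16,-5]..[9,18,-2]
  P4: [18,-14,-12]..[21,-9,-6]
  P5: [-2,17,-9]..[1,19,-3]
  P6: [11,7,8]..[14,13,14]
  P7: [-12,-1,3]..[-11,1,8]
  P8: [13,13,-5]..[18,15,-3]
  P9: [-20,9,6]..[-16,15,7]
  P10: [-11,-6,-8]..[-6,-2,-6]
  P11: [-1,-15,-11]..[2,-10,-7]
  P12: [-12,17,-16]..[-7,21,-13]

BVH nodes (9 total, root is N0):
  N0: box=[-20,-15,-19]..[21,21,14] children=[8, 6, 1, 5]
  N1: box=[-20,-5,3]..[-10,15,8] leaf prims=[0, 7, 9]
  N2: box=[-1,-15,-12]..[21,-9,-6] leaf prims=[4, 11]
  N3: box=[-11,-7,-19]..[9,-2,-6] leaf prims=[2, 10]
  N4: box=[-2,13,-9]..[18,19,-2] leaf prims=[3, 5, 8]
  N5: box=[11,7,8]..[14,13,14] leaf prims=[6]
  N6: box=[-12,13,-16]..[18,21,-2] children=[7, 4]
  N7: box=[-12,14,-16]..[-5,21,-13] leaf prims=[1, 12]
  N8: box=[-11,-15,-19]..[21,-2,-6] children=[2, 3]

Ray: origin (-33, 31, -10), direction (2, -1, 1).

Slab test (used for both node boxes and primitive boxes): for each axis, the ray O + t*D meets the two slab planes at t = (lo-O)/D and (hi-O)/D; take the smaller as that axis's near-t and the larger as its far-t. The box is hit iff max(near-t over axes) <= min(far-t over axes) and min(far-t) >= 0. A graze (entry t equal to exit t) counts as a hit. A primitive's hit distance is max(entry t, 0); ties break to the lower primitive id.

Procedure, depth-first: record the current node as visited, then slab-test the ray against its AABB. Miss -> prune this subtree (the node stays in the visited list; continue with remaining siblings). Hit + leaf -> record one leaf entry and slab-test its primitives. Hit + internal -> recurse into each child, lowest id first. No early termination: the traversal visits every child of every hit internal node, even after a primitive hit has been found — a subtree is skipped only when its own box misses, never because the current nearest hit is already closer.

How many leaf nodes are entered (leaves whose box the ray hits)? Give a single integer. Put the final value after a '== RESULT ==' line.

Trace the traversal:
N0 x:[13/2,27] y:[10,46] z:[-9,24] -> hit [10,24], descend [1, 5, 6, 8]
  N1 x:[13/2,23/2] y:[16,36] z:[13,18] -> miss, prune
  N5 x:[22,47/2] y:[18,24] z:[18,24] -> hit [22,47/2] leaf, test {P6@t=22}
  N6 x:[21/2,51/2] y:[10,18] z:[-6,8] -> miss, prune
  N8 x:[11,27] y:[33,46] z:[-9,4] -> miss, prune

Summary -> nodes [0, 1, 5, 6, 8]; box-tests=5; leaf-entries=1; first=P6

== RESULT ==
1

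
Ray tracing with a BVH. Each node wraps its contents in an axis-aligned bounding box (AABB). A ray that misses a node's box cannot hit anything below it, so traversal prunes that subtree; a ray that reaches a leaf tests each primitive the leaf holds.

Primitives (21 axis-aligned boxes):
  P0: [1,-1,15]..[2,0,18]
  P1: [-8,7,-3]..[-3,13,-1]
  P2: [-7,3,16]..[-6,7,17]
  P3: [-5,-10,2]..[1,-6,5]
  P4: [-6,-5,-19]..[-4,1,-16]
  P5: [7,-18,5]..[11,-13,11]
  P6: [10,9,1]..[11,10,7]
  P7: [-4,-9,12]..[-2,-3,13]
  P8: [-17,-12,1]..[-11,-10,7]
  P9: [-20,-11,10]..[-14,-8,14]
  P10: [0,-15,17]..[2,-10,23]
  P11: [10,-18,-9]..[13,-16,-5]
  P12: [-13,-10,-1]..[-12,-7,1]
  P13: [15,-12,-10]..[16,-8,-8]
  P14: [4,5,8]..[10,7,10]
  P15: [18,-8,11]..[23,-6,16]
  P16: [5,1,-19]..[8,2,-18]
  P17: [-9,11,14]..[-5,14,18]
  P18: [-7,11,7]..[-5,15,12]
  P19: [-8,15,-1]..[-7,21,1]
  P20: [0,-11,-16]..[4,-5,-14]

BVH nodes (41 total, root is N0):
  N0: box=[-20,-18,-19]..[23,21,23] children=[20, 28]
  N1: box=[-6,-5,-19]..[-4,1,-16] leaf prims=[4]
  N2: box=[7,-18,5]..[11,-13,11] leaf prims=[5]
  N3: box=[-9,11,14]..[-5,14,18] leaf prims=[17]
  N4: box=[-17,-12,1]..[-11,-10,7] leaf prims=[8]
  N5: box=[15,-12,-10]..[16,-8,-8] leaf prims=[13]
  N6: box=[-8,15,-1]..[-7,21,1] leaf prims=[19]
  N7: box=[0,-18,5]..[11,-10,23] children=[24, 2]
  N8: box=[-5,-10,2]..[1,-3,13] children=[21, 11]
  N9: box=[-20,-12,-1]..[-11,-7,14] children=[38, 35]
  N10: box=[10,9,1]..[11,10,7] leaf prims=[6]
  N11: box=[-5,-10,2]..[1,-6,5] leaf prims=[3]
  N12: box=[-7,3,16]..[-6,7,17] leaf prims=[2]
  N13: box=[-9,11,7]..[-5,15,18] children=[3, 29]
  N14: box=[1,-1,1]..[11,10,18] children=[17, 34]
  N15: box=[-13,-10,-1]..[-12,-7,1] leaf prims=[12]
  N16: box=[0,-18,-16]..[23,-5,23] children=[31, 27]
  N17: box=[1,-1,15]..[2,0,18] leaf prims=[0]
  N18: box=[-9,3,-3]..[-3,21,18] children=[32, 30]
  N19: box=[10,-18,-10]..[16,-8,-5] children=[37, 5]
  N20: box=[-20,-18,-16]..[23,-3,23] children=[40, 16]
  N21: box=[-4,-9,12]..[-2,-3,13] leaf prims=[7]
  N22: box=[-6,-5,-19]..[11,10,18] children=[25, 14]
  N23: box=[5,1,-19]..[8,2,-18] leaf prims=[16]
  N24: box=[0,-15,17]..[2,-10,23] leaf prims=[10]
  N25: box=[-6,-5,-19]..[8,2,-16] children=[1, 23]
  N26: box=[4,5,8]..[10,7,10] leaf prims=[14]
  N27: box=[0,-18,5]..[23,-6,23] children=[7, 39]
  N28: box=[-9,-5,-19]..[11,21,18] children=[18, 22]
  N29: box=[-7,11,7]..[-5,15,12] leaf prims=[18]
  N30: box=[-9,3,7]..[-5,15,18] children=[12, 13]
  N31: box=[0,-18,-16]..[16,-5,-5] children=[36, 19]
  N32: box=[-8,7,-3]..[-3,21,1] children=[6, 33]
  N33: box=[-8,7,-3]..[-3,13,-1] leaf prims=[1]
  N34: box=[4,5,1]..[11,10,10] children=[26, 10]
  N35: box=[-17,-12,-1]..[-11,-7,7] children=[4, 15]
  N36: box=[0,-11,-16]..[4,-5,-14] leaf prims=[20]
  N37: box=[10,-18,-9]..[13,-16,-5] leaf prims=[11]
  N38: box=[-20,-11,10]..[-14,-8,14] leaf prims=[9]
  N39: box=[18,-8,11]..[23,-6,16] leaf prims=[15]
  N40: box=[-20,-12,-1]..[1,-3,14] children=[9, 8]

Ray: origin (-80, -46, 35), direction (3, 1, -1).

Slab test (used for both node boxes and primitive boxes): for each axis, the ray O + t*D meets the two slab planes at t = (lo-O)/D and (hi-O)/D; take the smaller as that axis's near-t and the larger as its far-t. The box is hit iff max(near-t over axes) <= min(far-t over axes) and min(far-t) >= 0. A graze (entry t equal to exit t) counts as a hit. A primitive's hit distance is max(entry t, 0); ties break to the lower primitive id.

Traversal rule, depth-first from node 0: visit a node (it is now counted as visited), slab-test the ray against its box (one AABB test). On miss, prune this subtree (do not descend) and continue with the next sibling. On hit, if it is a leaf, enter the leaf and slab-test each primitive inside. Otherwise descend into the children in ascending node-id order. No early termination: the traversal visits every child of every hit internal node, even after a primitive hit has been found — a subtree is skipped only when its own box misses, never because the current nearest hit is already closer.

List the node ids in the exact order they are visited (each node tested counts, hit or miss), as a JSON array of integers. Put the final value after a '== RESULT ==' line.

Traverse from the root:
N0 x:[20,103/3] y:[28,67] z:[12,54] -> hit [28,103/3], descend [20, 28]
  N20 x:[20,103/3] y:[28,43] z:[12,51] -> hit [28,103/3], descend [16, 40]
    N16 x:[80/3,103/3] y:[28,41] z:[12,51] -> hit [28,103/3], descend [27, 31]
      N27 x:[80/3,103/3] y:[28,40] z:[12,30] -> hit [28,30], descend [7, 39]
        N7 x:[80/3,91/3] y:[28,36] z:[12,30] -> hit [28,30], descend [2, 24]
          N2 x:[29,91/3] y:[28,33] z:[24,30] -> hit [29,30] leaf, test {P5@t=29}
          N24 x:[80/3,82/3] y:[31,36] z:[12,18] -> miss, prune
        N39 x:[98/3,103/3] y:[38,40] z:[19,24] -> miss, prune
      N31 x:[80/3,32] y:[28,41] z:[40,51] -> miss, prune
    N40 x:[20,27] y:[34,43] z:[21,36] -> miss, prune
  N28 x:[71/3,91/3] y:[41,67] z:[17,54] -> miss, prune

order=[0, 20, 16, 27, 7, 2, 24, 39, 31, 40, 28]  |boxes|=11  |leaves|=1  hit=P5

== RESULT ==
[0, 20, 16, 27, 7, 2, 24, 39, 31, 40, 28]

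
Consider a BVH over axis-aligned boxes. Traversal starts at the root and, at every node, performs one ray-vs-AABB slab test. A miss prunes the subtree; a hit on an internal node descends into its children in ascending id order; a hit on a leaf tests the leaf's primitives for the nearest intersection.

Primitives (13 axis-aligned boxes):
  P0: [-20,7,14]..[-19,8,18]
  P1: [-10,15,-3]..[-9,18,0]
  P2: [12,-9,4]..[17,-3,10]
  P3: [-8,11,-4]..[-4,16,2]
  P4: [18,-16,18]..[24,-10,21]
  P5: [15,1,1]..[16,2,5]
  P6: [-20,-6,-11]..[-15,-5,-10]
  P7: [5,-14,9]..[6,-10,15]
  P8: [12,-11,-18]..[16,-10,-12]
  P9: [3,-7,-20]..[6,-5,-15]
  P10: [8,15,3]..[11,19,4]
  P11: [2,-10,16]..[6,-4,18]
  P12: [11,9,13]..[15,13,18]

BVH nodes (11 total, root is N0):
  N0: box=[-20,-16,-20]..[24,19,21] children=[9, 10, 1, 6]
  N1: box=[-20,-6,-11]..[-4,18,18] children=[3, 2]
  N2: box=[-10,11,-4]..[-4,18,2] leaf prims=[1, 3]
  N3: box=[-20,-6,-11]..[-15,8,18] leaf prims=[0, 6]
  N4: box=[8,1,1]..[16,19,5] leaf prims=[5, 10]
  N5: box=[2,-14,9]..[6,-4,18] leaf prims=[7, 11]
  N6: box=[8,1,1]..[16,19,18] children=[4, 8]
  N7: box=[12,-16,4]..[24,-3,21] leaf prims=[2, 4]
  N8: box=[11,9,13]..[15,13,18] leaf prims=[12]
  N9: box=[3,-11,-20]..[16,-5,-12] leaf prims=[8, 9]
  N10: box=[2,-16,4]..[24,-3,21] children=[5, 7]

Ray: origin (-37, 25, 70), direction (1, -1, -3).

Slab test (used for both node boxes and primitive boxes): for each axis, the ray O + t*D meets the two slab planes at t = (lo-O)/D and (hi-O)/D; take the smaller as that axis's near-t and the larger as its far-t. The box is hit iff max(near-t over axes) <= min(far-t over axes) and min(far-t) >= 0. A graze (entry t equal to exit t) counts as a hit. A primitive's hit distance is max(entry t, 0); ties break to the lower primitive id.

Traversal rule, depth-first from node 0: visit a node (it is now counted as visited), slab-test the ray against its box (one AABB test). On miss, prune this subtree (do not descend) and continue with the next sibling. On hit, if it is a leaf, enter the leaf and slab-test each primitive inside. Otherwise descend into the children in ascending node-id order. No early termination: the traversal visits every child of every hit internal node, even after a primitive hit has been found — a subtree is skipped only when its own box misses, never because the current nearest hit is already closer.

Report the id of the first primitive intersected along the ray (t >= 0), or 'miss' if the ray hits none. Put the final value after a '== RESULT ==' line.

Traverse from the root:
N0 x:[17,61] y:[6,41] z:[49/3,30] -> hit [17,30], descend [1, 6, 9, 10]
  N1 x:[17,33] y:[7,31] z:[52/3,27] -> hit [52/3,27], descend [2, 3]
    N2 x:[27,33] y:[7,14] z:[68/3,74/3] -> miss, prune
    N3 x:[17,22] y:[17,31] z:[52/3,27] -> hit [52/3,22] leaf, test {P0@t=52/3, P6(miss)}
  N6 x:[45,53] y:[6,24] z:[52/3,23] -> miss, prune
  N9 x:[40,53] y:[30,36] z:[82/3,30] -> miss, prune
  N10 x:[39,61] y:[28,41] z:[49/3,22] -> miss, prune

Visited [0, 1, 2, 3, 6, 9, 10]. Tests: 7 box, 1 leaf. Nearest: P0.

== RESULT ==
0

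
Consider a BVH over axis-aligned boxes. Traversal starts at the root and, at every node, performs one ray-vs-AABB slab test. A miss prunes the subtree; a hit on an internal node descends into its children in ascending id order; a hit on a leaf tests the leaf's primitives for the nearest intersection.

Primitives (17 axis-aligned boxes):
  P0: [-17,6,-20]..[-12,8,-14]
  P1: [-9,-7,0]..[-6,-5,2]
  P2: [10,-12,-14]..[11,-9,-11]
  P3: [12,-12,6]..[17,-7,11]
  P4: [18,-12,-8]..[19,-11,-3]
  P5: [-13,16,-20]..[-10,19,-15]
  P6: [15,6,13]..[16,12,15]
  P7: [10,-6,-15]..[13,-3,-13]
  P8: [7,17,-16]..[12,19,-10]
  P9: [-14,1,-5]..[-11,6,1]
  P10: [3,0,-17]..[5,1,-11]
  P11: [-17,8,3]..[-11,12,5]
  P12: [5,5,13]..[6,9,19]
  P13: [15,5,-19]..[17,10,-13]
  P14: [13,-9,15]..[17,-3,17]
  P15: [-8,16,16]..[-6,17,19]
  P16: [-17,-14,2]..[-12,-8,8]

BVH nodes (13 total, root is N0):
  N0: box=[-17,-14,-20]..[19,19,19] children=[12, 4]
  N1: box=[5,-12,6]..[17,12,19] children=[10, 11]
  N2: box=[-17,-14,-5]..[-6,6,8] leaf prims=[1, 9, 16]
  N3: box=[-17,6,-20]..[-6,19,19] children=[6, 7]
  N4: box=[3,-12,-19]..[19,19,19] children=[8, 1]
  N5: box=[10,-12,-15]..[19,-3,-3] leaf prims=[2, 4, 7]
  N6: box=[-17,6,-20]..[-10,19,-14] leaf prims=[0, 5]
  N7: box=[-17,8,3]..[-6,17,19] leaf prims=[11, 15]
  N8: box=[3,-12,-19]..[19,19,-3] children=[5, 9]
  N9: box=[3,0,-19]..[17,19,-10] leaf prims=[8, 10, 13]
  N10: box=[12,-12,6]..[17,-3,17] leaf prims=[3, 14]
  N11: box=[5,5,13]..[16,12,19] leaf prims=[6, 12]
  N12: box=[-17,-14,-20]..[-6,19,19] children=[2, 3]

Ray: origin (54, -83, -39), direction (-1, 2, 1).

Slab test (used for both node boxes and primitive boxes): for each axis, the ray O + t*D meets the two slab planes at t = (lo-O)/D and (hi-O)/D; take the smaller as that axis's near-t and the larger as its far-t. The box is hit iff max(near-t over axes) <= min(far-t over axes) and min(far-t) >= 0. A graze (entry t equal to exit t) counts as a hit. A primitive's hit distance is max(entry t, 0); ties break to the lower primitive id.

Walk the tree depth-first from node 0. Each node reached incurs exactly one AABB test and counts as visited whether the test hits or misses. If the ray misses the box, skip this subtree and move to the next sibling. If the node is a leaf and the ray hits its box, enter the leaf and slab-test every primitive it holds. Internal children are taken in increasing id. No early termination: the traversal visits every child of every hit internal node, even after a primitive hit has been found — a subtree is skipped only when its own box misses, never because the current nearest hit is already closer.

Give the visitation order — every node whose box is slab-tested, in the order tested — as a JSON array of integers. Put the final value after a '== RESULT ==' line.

Trace the traversal:
N0 x:[35,71] y:[69/2,51] z:[19,58] -> hit [35,51], descend [4, 12]
  N4 x:[35,51] y:[71/2,51] z:[20,58] -> hit [71/2,51], descend [1, 8]
    N1 x:[37,49] y:[71/2,95/2] z:[45,58] -> hit [45,95/2], descend [10, 11]
      N10 x:[37,42] y:[71/2,40] z:[45,56] -> miss, prune
      N11 x:[38,49] y:[44,95/2] z:[52,58] -> miss, prune
    N8 x:[35,51] y:[71/2,51] z:[20,36] -> hit [71/2,36], descend [5, 9]
      N5 x:[35,44] y:[71/2,40] z:[24,36] -> hit [71/2,36] leaf, test {P2(miss), P4@t=71/2, P7(miss)}
      N9 x:[37,51] y:[83/2,51] z:[20,29] -> miss, prune
  N12 x:[60,71] y:[69/2,51] z:[19,58] -> miss, prune

9 AABB tests over nodes [0, 4, 1, 10, 11, 8, 5, 9, 12]; 1 leaf entered; closest P4.

== RESULT ==
[0, 4, 1, 10, 11, 8, 5, 9, 12]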